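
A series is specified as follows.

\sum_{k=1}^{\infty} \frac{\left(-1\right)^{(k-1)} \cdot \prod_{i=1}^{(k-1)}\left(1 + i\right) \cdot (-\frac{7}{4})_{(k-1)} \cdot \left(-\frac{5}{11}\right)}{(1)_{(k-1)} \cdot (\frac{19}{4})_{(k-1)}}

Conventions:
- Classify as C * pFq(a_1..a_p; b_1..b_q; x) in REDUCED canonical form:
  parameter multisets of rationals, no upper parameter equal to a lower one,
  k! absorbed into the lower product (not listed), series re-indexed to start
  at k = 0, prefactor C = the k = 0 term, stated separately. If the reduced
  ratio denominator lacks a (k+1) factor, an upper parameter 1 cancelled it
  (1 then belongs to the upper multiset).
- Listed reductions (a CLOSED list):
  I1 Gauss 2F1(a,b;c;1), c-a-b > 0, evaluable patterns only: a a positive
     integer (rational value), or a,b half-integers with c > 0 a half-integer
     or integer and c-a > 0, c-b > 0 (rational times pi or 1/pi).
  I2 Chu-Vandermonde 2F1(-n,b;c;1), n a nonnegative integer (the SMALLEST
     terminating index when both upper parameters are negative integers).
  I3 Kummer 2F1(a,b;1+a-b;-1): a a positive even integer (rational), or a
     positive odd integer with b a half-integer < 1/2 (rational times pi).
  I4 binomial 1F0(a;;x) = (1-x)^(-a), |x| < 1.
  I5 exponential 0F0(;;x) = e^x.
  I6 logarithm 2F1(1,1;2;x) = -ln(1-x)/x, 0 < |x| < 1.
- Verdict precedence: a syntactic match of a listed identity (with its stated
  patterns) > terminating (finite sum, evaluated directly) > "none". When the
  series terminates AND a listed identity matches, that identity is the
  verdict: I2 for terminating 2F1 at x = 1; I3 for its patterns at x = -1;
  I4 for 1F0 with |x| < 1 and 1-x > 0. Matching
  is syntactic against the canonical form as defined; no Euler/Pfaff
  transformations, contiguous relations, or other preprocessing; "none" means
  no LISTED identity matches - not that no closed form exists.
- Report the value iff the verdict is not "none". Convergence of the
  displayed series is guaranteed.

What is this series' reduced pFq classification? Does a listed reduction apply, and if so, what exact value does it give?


The series (x = -1) is 2F1: upper {-\frac{7}{4}, 2}, lower {\frac{19}{4}}, prefactor -\frac{5}{11}. Verdict: the Kummer evaluation I3 applies (x = -1; c = \frac{19}{4} equals 1+a-b for upper {-\frac{7}{4}, 2}: listed pattern). Sum: -\frac{75}{88}.

Key step: x = -1 and (1)_k (C = -5/11) is k! itself.
Consecutive-term ratio: r(k) = -1 * (k-\frac{7}{4}) (k+2) / [(k+\frac{19}{4}) (k+1)] - rational; roots negated = parameters, x = -1, C = -\frac{5}{11}.


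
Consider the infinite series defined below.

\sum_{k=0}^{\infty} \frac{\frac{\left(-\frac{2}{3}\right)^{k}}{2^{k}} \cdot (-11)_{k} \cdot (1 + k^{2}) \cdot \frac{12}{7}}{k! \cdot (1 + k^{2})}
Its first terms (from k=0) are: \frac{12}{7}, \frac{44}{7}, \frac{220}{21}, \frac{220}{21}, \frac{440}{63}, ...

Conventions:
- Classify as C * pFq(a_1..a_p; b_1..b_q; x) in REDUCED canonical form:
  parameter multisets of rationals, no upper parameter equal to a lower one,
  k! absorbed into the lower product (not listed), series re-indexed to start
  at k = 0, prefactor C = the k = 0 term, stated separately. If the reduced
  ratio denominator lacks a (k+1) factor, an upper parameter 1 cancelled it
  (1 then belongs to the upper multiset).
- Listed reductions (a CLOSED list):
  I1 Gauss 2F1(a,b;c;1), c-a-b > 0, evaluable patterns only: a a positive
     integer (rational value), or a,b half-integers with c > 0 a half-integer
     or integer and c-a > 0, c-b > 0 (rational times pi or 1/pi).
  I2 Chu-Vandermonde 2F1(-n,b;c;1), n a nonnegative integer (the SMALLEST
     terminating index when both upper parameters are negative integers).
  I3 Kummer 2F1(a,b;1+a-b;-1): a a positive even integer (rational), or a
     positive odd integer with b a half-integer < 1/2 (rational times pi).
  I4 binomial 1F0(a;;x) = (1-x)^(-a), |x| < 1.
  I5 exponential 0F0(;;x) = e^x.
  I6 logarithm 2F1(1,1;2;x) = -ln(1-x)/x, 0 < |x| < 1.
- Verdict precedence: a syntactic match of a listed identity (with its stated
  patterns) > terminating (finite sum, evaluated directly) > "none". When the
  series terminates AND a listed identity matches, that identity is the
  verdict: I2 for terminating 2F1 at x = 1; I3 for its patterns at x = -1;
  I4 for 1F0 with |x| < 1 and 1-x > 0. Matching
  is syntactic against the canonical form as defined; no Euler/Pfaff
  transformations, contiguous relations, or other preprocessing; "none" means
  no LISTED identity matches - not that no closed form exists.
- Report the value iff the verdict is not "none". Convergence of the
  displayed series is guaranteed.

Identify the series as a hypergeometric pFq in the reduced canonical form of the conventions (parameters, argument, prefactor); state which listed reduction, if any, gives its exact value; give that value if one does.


With C = \frac{12}{7}: the canonical form is 1F0(-11; -; -\frac{1}{3}). Verdict (x = -\frac{1}{3}): binomial (I4) applies (the 1F0 binomial series: exponent 11, x = -\frac{1}{3}). Exact value: \frac{16777216}{413343}.

Key step: from the first term \frac{12}{7}: striking the common factor k^2 + 1 reduces the term (prefactor 12/7).
Term ratio: r(k) = -\frac{1}{3} * (k-11) / [(k+1)] - rational in k. x = -\frac{1}{3}; t_0 = \frac{12}{7}; negate the roots.


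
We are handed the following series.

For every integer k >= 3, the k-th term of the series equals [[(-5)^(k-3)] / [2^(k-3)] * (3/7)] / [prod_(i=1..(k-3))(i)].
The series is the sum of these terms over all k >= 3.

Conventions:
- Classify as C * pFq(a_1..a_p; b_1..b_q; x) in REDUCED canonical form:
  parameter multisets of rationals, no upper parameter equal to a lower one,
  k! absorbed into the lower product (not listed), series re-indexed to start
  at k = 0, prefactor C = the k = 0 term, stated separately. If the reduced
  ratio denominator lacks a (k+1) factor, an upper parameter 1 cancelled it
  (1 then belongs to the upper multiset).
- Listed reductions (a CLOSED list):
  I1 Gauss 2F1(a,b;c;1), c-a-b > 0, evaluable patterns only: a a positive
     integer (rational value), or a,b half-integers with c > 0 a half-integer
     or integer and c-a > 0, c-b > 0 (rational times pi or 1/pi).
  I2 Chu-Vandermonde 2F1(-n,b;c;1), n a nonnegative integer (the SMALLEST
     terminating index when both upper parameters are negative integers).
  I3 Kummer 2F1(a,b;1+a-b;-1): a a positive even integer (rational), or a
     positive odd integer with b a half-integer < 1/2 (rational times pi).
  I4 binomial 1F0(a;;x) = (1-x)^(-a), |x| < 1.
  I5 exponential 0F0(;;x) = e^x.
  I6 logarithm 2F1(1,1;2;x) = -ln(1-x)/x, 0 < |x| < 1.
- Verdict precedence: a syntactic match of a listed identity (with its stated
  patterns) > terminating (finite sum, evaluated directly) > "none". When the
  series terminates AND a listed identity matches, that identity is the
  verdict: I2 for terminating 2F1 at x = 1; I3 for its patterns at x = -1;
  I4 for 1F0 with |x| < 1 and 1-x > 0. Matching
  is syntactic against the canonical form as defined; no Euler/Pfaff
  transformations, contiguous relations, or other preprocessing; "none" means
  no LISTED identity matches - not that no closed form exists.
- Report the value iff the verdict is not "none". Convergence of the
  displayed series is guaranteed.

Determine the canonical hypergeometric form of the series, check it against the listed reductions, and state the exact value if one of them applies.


With C = 3/7: the canonical form is 0F0(-; -; -5/2). Verdict (x = -5/2): exponential (I5) applies (the 0F0 exponential series at x = -5/2). Exact value: (3/7) * e^(-5/2).

First insight: x = (-5/2) and the two geometric factors (C = 3/7) combine into one argument.
Adjacent-term ratio: r(k) = (-5/2) * 1 / [(k+1)] - rational in k. x = (-5/2); t_0 = 3/7; negate the roots.


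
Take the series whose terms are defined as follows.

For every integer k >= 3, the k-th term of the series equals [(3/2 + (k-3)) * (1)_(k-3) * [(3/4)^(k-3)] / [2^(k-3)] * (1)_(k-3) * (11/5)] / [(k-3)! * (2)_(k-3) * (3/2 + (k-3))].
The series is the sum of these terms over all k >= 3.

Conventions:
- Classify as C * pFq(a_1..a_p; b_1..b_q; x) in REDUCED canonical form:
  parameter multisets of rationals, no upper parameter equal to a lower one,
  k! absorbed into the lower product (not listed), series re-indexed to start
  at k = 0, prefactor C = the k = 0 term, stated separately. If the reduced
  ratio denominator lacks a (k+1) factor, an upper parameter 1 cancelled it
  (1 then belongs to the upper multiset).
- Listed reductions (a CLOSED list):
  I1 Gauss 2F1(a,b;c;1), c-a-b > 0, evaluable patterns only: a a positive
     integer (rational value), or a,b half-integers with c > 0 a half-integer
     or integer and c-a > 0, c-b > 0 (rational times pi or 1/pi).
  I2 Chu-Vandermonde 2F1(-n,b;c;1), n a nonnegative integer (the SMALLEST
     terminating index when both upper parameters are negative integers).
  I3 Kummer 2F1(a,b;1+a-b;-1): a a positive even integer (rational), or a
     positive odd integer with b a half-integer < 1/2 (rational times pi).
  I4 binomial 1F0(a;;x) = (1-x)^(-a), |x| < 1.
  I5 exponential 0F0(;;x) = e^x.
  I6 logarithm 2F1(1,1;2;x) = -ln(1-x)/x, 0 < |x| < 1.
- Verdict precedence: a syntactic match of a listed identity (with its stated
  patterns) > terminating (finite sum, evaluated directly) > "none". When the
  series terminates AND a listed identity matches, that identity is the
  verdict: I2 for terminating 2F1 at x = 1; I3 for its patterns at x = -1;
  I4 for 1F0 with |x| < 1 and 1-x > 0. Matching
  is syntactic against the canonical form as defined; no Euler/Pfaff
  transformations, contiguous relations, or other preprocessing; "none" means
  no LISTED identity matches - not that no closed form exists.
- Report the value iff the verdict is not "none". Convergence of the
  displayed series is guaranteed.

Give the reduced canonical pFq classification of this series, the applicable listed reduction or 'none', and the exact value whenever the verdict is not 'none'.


With C = 11/5: the canonical form is 2F1(1, 1; 2; 3/8). Verdict: the I6 logarithm reduction applies (the logarithm: parameters (1,1;2), x = 3/8). Sum: (-88/15) * ln(5/8).

The tell: from the first term 11/5: the two k-th powers (C = 11/5) combine into one argument.
Adjacent-term ratio: r(k) = (3/8) * (k+1) (k+1) / [(k+2) (k+1)] - poly over poly, x = (3/8) from leading terms; C = 11/5 at k = 0.


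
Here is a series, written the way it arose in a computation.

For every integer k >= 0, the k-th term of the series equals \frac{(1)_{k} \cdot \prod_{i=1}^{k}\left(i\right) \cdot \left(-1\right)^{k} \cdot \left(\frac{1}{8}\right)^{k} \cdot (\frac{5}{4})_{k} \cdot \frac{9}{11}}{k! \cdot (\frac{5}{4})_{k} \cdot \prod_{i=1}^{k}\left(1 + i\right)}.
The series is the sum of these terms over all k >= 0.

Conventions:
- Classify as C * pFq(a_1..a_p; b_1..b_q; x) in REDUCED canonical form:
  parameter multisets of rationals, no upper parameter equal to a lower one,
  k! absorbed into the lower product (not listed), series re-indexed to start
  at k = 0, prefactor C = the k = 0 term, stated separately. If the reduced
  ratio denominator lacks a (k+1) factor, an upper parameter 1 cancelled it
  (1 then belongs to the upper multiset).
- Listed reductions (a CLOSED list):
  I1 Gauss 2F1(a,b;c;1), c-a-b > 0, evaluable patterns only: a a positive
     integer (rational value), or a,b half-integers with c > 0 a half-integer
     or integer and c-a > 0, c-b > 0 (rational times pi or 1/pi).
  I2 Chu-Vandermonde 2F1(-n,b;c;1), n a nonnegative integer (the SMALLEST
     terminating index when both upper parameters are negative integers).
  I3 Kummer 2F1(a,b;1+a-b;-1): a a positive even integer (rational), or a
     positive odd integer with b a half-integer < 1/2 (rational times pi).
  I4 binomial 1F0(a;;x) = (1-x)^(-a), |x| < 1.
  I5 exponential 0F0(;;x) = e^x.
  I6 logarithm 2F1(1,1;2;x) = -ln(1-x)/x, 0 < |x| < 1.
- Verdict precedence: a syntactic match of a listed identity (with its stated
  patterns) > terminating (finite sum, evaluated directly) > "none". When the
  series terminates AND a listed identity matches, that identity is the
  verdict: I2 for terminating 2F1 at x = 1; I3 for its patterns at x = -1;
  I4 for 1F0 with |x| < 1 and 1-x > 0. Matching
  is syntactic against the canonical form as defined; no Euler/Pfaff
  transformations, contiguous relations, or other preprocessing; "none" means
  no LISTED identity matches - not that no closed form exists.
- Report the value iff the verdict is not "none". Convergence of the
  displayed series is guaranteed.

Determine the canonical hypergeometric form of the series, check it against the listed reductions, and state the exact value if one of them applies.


The series (x = -\frac{1}{8}) is 2F1: upper {1, 1}, lower {2}, prefactor \frac{9}{11}. Verdict: this is the I6 logarithm reduction (the logarithm: parameters (1,1;2), x = -\frac{1}{8}). Exact value: \frac{72}{11} \cdot \ln\left(\frac{9}{8}\right).

The tell: t_0 being \frac{9}{11}, the running product (C = 9/11, x = -1/8) telescopes to a rising factorial.
Ratio: r(k) = -\frac{1}{8} * (k+1) (k+1) / [(k+2) (k+1)] - rational; roots negated = parameters, x = -\frac{1}{8}, C = \frac{9}{11}.


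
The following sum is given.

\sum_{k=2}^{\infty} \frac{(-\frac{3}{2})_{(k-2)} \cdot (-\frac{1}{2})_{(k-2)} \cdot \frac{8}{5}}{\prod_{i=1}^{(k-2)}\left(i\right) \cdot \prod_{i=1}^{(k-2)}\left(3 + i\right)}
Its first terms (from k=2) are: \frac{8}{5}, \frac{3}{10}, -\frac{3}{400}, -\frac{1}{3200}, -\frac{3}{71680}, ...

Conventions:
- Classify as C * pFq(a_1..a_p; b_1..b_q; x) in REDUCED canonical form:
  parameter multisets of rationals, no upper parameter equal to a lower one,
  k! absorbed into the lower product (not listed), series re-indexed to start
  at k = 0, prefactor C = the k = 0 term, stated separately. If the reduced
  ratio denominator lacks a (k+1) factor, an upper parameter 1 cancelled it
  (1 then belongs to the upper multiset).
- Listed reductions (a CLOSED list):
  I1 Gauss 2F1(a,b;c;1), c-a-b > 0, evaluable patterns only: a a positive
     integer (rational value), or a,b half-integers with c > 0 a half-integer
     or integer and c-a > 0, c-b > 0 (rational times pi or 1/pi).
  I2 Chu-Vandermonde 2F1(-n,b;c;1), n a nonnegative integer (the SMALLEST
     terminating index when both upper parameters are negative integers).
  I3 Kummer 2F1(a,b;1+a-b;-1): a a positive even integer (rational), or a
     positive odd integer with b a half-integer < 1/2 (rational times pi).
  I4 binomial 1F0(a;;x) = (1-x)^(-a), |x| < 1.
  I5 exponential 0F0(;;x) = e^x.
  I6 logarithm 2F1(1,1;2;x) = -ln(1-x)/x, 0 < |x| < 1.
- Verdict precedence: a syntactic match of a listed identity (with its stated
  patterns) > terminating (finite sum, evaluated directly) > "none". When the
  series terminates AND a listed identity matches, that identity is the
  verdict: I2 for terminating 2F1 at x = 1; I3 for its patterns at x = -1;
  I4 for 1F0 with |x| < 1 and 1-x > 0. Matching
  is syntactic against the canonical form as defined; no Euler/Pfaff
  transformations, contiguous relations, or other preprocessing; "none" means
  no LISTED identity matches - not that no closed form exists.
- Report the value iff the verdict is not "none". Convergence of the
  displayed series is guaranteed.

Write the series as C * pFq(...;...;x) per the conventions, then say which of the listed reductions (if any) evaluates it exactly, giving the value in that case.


Prefactor \frac{8}{5}, argument 1: 2F1 with upper {-\frac{3}{2}, -\frac{1}{2}} over lower {4}. Verdict at x = 1: the half-integer Gauss pattern (I1) matches (x = 1; upper {-\frac{3}{2}, -\frac{1}{2}} half-integers, c = 4 in the evaluable pattern). Hence: \frac{65536}{11025} / \pi.

Key observation: with t_0 = \frac{8}{5}, the lower running product (C = 8/5) is a rising factorial.
Ratio: r(k) = 1 * (k-\frac{3}{2}) (k-\frac{1}{2}) / [(k+4) (k+1)] - rational; roots negated = parameters, x = 1, C = \frac{8}{5}.


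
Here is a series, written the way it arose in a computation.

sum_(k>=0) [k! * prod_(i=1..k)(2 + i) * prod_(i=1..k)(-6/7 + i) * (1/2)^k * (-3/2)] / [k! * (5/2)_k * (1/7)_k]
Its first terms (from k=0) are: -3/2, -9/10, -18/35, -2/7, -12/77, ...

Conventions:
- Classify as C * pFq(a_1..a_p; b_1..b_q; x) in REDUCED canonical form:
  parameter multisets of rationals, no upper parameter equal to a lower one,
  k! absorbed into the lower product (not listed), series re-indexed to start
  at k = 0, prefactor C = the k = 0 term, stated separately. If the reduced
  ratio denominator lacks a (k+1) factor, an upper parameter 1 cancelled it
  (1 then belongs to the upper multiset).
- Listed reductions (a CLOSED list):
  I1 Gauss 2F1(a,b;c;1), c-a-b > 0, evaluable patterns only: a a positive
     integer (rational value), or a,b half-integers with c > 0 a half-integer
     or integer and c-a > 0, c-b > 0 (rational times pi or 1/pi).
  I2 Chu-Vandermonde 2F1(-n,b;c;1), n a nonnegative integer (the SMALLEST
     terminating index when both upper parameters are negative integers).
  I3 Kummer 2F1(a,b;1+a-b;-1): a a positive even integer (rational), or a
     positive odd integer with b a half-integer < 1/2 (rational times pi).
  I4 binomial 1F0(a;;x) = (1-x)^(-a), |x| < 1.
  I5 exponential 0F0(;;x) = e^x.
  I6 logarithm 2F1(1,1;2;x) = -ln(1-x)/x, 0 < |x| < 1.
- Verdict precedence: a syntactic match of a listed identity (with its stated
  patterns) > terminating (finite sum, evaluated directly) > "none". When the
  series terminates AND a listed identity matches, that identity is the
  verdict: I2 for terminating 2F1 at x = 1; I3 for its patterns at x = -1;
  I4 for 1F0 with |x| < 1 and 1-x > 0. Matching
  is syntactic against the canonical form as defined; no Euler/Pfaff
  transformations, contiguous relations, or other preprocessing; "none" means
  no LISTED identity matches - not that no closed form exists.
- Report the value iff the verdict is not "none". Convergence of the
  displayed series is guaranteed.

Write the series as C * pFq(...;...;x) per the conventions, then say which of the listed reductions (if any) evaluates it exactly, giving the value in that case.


Prefactor -3/2, argument 1/2: 2F1 with upper {1, 3} over lower {5/2}. Verdict: none - at argument 1/2 the multisets {1, 3} ; {5/2} match no listed identity.

Key observation: with t_0 = -3/2, the running product (prefactor -3/2) telescopes to a rising factorial.
Term ratio: r(k) = (1/2) * (k+1) (k+3) / [(k+5/2) (k+1)] - rational; roots negated = parameters, x = (1/2), C = -3/2.


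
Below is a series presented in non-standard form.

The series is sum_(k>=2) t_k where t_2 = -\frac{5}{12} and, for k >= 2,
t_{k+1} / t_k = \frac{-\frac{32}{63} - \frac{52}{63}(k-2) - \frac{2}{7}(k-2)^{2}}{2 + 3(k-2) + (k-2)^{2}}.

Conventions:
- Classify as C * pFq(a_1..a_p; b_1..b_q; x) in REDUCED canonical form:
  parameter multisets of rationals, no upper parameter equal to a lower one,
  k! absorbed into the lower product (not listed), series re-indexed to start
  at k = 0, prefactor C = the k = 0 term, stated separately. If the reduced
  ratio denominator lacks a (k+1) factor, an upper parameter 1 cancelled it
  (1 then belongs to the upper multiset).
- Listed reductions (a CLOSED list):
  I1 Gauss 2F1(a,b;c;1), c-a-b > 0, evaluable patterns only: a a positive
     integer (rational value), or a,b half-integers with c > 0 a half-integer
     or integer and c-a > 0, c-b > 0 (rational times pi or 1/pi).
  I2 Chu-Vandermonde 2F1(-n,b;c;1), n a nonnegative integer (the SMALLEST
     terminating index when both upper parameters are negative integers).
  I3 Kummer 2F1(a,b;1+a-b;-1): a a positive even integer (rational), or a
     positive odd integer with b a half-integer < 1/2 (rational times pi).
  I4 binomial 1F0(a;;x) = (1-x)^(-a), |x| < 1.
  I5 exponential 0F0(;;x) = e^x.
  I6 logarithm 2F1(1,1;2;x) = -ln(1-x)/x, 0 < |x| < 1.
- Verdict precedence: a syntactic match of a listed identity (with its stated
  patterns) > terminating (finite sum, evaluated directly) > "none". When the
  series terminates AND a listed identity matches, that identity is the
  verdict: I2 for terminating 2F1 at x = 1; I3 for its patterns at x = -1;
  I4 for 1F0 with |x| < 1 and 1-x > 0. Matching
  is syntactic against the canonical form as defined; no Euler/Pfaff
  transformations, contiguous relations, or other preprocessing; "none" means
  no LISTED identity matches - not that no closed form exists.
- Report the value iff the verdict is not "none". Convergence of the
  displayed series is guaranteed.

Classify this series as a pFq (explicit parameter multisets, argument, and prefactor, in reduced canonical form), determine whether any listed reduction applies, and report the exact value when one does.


Key step: x = -\frac{2}{7} and the parameter 2 appears in both the upper and lower lists and cancels.
Adjacent-term ratio: r(k) = -\frac{2}{7} * (k+\frac{8}{9}) / [(k+1)] - poly over poly, x = -\frac{2}{7} from leading terms; C = -\frac{5}{12} at k = 0.

x = -\frac{2}{7} here; the reduced form reads 1F0, upper {\frac{8}{9}}, lower {-}, C = -\frac{5}{12}. Verdict: this is the I4 binomial reduction (the 1F0 binomial series: exponent -8/9, x = -\frac{2}{7}). Its exact value is \left(-\frac{5}{12}\right) \cdot \left(\frac{9}{7}\right)^{-\frac{8}{9}}.


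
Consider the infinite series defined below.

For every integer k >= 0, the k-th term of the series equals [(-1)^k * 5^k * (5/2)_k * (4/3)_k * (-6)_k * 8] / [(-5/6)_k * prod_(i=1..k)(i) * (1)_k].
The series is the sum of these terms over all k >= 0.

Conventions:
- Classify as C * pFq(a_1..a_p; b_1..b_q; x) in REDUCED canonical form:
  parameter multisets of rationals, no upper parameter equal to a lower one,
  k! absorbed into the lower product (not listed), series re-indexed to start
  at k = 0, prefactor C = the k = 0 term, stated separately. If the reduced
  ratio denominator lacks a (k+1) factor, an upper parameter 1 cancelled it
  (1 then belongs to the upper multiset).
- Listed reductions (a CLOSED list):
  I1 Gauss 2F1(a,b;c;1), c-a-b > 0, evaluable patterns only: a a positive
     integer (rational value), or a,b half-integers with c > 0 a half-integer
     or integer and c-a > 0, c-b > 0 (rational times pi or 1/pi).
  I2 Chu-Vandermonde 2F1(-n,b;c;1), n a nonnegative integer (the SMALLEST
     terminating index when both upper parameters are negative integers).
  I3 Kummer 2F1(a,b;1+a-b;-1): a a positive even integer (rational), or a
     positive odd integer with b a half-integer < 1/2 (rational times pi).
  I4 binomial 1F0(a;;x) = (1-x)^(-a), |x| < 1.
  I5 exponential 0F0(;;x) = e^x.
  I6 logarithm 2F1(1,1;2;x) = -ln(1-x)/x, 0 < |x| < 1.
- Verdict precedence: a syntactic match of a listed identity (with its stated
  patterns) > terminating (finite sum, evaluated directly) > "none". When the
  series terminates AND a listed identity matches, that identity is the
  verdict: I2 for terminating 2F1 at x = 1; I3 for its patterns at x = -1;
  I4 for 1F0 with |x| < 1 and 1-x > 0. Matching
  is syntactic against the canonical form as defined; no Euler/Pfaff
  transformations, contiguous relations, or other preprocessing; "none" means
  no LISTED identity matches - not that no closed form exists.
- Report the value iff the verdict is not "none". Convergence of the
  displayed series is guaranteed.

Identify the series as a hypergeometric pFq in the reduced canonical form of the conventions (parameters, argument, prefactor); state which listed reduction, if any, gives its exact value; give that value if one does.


Reduced: x = -5, 3F2, upper = {-6, 4/3, 5/2}, lower = {-5/6, 1}, C = 8. Verdict: terminating - the sum ends at index 6 because -6 is a negative integer; exact evaluation follows. Value: -20429679088/19.

Key observation: x = (-5) and the (-1)^k factor (C = 8) folds into the argument's sign.
Term ratio: r(k) = (-5) * (k-6) (k+4/3) (k+5/2) / [(k-5/6) (k+1) (k+1)] - rational in k. x = (-5); t_0 = 8; negate the roots.


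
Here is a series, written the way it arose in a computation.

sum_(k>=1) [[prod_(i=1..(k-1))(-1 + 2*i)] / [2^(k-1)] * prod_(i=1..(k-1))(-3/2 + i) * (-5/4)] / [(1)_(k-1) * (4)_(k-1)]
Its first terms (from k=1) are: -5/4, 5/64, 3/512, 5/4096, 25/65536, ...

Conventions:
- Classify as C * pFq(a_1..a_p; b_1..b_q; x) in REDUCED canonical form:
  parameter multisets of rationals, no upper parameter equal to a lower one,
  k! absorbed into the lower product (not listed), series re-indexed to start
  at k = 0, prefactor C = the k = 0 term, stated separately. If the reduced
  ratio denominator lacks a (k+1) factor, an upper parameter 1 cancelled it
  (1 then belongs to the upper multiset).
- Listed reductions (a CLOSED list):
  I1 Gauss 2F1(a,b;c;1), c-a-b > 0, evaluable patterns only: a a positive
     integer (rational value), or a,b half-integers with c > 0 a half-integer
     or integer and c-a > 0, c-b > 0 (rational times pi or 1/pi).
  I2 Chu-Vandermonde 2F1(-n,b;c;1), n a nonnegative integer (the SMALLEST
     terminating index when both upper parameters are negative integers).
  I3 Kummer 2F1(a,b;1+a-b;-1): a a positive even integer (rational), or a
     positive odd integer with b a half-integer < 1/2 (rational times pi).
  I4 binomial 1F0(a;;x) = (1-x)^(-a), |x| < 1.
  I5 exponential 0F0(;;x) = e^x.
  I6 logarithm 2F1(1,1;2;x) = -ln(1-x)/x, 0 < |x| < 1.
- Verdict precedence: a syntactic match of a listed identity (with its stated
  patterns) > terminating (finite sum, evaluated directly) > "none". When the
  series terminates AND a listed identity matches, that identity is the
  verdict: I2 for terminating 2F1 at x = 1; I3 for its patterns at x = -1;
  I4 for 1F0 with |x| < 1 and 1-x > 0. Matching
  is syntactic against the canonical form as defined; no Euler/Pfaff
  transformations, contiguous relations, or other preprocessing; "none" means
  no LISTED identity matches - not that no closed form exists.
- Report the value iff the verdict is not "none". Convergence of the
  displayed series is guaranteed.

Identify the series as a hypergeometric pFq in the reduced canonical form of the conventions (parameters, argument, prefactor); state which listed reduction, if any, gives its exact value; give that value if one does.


Reduced: x = 1, 2F1, upper = {-1/2, 1/2}, lower = {4}, C = -5/4. Verdict (x = 1): Gauss (I1, half-integer pattern) applies (x = 1; upper {-1/2, 1/2} half-integers, c = 4 in the evaluable pattern). Its exact value is (-128/35) / pi.

The tell: with t_0 = -5/4, the running product (C = -5/4) telescopes to a rising factorial.
Adjacent-term ratio: r(k) = 1 * (k-1/2) (k+1/2) / [(k+4) (k+1)] ; factor over Q: parameters, x = 1, and C = -5/4.


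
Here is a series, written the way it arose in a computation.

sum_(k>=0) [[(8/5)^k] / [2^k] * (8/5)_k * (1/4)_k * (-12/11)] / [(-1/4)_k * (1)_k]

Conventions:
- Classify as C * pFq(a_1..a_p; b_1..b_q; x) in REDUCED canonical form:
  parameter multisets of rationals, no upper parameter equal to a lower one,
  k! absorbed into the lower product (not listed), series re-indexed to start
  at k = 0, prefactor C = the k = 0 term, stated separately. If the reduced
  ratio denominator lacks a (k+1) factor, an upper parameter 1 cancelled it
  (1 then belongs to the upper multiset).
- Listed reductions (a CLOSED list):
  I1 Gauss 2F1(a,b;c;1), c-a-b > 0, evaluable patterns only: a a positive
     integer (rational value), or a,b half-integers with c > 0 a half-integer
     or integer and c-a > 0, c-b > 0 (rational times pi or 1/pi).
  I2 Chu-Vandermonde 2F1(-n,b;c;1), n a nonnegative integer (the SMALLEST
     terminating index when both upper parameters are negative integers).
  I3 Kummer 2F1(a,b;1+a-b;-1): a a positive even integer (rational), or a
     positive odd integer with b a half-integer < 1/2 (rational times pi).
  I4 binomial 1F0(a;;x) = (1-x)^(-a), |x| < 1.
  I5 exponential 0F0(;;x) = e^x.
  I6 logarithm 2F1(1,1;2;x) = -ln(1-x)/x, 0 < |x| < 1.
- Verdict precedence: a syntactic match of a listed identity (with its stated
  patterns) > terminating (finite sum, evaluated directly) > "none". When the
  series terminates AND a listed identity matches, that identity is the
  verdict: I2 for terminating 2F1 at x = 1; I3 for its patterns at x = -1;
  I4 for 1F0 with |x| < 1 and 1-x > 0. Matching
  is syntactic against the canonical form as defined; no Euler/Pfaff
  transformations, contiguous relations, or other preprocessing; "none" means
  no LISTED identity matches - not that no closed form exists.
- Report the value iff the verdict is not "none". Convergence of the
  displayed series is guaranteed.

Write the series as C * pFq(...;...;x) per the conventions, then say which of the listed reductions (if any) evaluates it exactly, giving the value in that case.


The series (x = 4/5) is 2F1: upper {1/4, 8/5}, lower {-1/4}, prefactor -12/11. Verdict: none - this 2F1 at x = 4/5 matches no listed pattern, and upper {1/4, 8/5} holds no stopper.

Structural cue: t_0 = -12/11 here, and the two k-th powers (C = -12/11) combine into one argument.
Step ratio: r(k) = (4/5) * (k+1/4) (k+8/5) / [(k-1/4) (k+1)] - rational in k, leading ratio (4/5); with t_0 = -12/11, classification follows.


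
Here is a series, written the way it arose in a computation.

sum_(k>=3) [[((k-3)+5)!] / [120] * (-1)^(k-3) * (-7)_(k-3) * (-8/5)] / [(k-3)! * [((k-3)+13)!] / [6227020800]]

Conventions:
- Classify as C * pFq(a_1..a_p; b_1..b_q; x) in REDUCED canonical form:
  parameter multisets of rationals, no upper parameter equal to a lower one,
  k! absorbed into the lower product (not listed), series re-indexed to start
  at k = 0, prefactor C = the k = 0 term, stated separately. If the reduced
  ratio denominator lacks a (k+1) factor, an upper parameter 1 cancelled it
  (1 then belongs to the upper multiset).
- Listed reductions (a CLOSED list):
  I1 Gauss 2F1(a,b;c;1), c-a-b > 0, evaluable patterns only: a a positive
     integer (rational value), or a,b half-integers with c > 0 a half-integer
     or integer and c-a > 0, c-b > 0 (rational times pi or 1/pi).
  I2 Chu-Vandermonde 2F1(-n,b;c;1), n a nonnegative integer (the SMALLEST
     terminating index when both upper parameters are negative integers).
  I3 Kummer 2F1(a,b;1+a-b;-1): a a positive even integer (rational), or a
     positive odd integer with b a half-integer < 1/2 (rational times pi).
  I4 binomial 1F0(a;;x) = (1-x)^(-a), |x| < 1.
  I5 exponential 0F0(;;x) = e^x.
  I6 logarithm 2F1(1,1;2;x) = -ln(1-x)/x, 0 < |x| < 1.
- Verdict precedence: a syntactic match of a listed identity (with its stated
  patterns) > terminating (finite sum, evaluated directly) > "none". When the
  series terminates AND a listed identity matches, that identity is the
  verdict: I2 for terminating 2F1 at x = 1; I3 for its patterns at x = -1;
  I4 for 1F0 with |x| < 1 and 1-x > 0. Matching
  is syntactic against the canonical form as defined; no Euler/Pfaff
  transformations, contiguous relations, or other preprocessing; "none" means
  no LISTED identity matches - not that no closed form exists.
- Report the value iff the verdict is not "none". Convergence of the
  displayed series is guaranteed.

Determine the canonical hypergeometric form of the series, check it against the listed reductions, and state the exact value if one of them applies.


Classification (C = -8/5): 2F1 with upper {-7, 6}, lower {14}, argument x = -1. Verdict (x = -1): Kummer (I3) applies (x = -1; c = 14 equals 1+a-b for upper {-7, 6}: listed pattern). Exact value: -572/25.

Structural cue: from the first term -8/5: the factorial ratio (C = -8/5, x = -1) (k+a-1)!/(a-1)! is a rising factorial (a)_k.
Step ratio: r(k) = (-1) * (k-7) (k+6) / [(k+14) (k+1)] - rational in k, leading ratio (-1); with t_0 = -8/5, classification follows.


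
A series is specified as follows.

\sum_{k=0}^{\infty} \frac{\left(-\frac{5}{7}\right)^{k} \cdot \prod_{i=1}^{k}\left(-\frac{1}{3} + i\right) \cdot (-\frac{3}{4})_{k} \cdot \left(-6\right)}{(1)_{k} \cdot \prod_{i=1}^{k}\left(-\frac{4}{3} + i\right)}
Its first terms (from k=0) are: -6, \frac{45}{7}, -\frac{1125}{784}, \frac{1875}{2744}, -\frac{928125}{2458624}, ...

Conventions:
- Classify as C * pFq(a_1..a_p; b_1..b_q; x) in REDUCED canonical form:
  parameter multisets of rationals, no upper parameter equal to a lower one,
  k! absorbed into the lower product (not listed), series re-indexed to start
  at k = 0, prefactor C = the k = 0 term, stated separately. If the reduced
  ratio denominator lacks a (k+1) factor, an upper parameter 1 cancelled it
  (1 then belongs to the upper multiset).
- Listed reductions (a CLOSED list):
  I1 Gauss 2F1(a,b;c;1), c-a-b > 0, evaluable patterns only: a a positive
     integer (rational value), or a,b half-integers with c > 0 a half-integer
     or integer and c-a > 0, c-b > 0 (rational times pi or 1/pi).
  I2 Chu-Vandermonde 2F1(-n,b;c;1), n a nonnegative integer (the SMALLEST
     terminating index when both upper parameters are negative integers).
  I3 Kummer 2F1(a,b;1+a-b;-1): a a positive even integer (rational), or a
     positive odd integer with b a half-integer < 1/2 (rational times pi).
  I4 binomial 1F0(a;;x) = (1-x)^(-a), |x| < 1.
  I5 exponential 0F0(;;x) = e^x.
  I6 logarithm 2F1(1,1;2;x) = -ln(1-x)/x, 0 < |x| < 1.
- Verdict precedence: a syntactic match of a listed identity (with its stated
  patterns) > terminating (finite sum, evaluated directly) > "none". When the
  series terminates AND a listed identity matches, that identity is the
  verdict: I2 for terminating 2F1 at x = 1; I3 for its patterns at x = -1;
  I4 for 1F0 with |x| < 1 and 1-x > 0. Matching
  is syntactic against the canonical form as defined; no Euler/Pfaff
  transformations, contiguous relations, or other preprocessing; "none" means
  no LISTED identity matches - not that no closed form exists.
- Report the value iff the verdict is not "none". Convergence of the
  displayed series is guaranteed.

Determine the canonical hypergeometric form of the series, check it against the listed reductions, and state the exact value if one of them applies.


Canonical form: C = -6 times 2F1 with upper {-\frac{3}{4}, \frac{2}{3}}, lower {-\frac{1}{3}}, x = -\frac{5}{7}. Verdict: none (x = -\frac{5}{7}): each listed identity misses the multisets {-\frac{3}{4}, \frac{2}{3}} ; {-\frac{1}{3}}.

Structural cue: with t_0 = -6, the running product (C = -6) telescopes to a rising factorial.
Step ratio: r(k) = -\frac{5}{7} * (k-\frac{3}{4}) (k+\frac{2}{3}) / [(k-\frac{1}{3}) (k+1)] ; factor over Q: parameters, x = -\frac{5}{7}, and C = -6.


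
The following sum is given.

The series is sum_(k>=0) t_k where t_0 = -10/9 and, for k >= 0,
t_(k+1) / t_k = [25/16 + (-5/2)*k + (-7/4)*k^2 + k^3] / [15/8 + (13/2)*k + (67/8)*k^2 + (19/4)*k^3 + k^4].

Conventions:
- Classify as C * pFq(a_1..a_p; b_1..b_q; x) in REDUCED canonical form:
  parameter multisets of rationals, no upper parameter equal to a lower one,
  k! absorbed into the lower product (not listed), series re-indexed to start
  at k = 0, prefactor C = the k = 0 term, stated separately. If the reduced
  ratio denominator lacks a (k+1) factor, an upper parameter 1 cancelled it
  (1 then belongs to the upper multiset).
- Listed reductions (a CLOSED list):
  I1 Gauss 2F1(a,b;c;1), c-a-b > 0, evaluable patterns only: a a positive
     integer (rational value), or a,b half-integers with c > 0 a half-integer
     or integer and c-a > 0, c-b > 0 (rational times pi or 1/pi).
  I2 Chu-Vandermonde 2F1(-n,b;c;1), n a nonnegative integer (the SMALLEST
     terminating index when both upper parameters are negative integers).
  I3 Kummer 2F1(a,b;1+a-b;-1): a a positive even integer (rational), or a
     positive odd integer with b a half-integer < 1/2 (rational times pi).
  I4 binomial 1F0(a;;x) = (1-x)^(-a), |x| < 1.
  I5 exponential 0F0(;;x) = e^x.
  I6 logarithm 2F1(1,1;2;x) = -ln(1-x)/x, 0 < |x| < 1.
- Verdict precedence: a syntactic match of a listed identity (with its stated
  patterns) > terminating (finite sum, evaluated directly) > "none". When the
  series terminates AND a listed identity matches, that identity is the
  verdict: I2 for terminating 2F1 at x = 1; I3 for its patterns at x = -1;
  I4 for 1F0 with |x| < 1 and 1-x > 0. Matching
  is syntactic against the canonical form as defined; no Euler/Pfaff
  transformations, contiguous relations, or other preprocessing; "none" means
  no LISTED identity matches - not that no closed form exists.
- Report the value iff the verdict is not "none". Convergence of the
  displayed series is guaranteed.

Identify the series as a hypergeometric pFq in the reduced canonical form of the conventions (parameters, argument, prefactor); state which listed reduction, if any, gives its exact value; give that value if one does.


x = 1 here; the reduced form reads 2F2, upper {-5/2, -1/2}, lower {1, 3/2}, C = -10/9. Verdict: none. A 2F2 with upper {-5/2, -1/2} fits none of I1-I6 at x = 1; the sum runs forever.

Structural cue: with t_0 = -10/9, the parameter 5/4 appears in both the upper and lower lists and cancels.
Step ratio: r(k) = 1 * (k-5/2) (k-1/2) / [(k+1) (k+3/2) (k+1)] - rational in k, leading ratio 1; with t_0 = -10/9, classification follows.


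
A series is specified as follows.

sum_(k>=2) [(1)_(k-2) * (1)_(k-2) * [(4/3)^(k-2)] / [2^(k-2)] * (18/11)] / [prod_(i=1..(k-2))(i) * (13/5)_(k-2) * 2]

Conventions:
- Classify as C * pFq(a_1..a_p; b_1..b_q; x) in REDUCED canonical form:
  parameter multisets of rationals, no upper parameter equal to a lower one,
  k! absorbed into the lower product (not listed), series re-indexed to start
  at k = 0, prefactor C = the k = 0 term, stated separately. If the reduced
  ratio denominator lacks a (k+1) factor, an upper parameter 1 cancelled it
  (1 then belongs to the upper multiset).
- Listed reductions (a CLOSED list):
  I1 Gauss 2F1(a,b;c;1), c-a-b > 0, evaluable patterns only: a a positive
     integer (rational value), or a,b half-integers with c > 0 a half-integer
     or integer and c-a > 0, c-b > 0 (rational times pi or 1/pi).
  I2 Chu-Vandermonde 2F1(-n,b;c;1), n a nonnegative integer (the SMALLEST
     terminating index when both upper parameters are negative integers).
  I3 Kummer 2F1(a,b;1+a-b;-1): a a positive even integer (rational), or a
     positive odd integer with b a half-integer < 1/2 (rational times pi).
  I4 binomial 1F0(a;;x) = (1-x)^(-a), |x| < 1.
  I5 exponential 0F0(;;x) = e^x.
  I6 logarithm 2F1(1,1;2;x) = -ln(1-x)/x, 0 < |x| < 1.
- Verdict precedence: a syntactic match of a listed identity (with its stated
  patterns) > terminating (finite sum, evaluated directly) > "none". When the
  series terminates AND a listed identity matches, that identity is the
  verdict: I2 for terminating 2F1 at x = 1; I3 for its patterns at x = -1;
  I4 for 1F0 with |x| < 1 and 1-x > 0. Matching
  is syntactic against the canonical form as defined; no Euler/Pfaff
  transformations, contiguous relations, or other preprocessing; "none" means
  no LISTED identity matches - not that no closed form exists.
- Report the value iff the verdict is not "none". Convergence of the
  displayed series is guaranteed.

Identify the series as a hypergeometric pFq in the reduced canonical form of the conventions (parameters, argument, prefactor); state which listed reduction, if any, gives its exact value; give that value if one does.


Reduced: x = 2/3, 2F1, upper = {1, 1}, lower = {13/5}, C = 9/11. Verdict: none - this 2F1 at x = 2/3 matches no listed pattern, and upper {1, 1} holds no stopper.

First insight: t_0 being 9/11, the two k-th powers (prefactor 9/11) combine into one argument.
Step ratio: r(k) = (2/3) * (k+1) (k+1) / [(k+13/5) (k+1)] - rational; roots negated = parameters, x = (2/3), C = 9/11.


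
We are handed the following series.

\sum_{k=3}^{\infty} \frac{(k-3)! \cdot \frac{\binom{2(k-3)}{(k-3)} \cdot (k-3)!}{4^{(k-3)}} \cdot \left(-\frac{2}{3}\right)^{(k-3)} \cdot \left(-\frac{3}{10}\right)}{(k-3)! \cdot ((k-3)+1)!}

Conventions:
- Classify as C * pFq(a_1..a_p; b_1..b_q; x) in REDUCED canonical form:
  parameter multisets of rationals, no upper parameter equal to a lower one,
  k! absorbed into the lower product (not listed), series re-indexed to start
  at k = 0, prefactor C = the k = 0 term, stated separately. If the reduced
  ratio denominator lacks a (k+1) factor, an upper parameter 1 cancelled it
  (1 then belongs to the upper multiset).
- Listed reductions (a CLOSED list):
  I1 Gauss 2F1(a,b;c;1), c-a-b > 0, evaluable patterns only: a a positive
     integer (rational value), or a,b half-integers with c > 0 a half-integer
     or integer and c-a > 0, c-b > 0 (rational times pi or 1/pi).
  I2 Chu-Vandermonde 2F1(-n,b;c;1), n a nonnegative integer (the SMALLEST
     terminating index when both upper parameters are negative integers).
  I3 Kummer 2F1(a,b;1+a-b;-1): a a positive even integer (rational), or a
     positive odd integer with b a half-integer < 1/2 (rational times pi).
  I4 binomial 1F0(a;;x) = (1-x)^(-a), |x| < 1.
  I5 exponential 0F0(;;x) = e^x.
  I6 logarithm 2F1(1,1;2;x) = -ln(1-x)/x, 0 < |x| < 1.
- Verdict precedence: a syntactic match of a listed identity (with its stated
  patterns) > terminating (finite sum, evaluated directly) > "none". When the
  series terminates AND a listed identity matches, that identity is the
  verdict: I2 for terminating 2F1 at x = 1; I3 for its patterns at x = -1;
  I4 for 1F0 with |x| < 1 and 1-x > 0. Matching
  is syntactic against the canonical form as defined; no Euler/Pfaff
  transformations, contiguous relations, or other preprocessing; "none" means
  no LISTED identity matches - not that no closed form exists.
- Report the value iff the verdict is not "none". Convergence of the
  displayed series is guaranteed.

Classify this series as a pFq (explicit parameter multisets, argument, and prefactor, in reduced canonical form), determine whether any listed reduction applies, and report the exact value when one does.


Structural cue: x = -\frac{2}{3} and the factorial ratio (C = -3/10) (k+a-1)!/(a-1)! is a rising factorial (a)_k.
Step ratio: r(k) = -\frac{2}{3} * (k+\frac{1}{2}) (k+1) / [(k+2) (k+1)] - rational; roots negated = parameters, x = -\frac{2}{3}, C = -\frac{3}{10}.

x = -\frac{2}{3} here; the reduced form reads 2F1, upper {\frac{1}{2}, 1}, lower {2}, C = -\frac{3}{10}. Verdict: none - at argument -\frac{2}{3} the multisets {\frac{1}{2}, 1} ; {2} match no listed identity.
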